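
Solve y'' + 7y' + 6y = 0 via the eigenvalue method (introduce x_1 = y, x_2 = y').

Let x_1 = y, x_2 = y'. Then x_1' = x_2 and x_2' = -6x_1 - 7x_2.
A = [[0,1],[-6,-7]]; det(A-λI) = λ^2 + 7λ + 6.
Eigenvalues λ = -1, -6 with eigenvectors (1,-1), (1,-6).

y(t) = C_1e^(-t) + C_2e^(-6t)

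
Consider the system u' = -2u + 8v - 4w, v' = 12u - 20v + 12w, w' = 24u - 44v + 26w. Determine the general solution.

Coefficient matrix A = [[-2, 8, -4], [12, -20, 12], [24, -44, 26]].
det(A - λI) = 0 gives eigenvalues λ = 4, -2, 2.
For λ=4: eigenvector (0,1,2).
For λ=-2: eigenvector (1,-2,-4).
For λ=2: eigenvector (-1,0,1).
General solution: C_1e^(4t)(0,1,2) + C_2e^(-2t)(1,-2,-4) + C_3e^(2t)(-1,0,1).

u(t) = C_2e^(-2t) - C_3e^(2t), v(t) = C_1e^(4t) - 2C_2e^(-2t), w(t) = 2C_1e^(4t) - 4C_2e^(-2t) + C_3e^(2t)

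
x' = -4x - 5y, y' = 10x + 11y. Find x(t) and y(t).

x(t) = -c_1e^(6t) - c_2e^(t), y(t) = 2c_1e^(6t) + c_2e^(t)

Coefficient matrix A = [[-4, -5], [10, 11]].
Characteristic polynomial det(A - λI) = λ^2 - 7λ + 6 = 0.
Eigenvalues λ = 6, 1.
For λ=6: (A-λI) row 1 is [-10, -5], so an eigenvector is (-1, 2).
For λ=1: (A-λI) row 1 is [-5, -5], so an eigenvector is (-1, 1).
General solution: c_1e^(6t)(-1,2) + c_2e^(t)(-1,1).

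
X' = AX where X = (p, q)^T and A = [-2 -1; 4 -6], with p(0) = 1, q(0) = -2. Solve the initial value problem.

p(t) = 4te^(-4t) + e^(-4t), q(t) = 8te^(-4t) - 2e^(-4t)

Coefficient matrix A = [[-2, -1], [4, -6]].
Characteristic polynomial det(A - λI) = λ^2 + 8λ + 16 = 0.
Single eigenvalue λ = -4 with algebraic multiplicity 2.
Eigenvector v = (-1,-2); generalized eigenvector w with (A-λI)w=v is (-2,-3).
General solution: e^(-4t)[C_1·v + C_2·(t·v + w)].
Applying p(0)=1, q(0)=-2 gives C_1=7, C_2=-4.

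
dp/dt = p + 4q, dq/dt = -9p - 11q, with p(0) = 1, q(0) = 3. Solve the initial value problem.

Coefficient matrix A = [[1, 4], [-9, -11]].
Characteristic polynomial det(A - λI) = λ^2 + 10λ + 25 = 0.
Single eigenvalue λ = -5 with algebraic multiplicity 2.
Eigenvector v = (-2,3); generalized eigenvector w with (A-λI)w=v is (-1,1).
General solution: e^(-5t)[c_1·v + c_2·(t·v + w)].
Applying p(0)=1, q(0)=3 gives c_1=4, c_2=-9.

p(t) = 18te^(-5t) + e^(-5t), q(t) = -27te^(-5t) + 3e^(-5t)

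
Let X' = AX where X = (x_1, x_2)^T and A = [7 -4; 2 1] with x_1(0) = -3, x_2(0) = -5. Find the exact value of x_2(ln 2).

8

A = [[7,-4],[2,1]]; eigenvalues λ = 5, 3.
Eigenvectors: (-2,-1) for λ=5, (1,1) for λ=3.
From the initial condition, c_1 = -2, c_2 = -7.
x_2(ln 2) = (-2)(2^5)(-1) + (-7)(2^3)(1) = 8.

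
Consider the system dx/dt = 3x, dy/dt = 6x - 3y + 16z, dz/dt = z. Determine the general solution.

x(t) = c_3e^(3t), y(t) = 4c_1e^(t) + c_2e^(-3t) + c_3e^(3t), z(t) = c_1e^(t)

Coefficient matrix A = [[3, 0, 0], [6, -3, 16], [0, 0, 1]].
det(A - λI) = 0 gives eigenvalues λ = 1, -3, 3.
For λ=1: eigenvector (0,4,1).
For λ=-3: eigenvector (0,1,0).
For λ=3: eigenvector (1,1,0).
General solution: c_1e^(t)(0,4,1) + c_2e^(-3t)(0,1,0) + c_3e^(3t)(1,1,0).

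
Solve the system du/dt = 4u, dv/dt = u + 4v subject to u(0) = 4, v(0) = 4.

Coefficient matrix A = [[4, 0], [1, 4]].
Characteristic polynomial det(A - λI) = λ^2 - 8λ + 16 = 0.
Single eigenvalue λ = 4 with algebraic multiplicity 2.
Eigenvector v = (0,-1); generalized eigenvector w with (A-λI)w=v is (-1,2).
General solution: e^(4t)[K_1·v + K_2·(t·v + w)].
Applying u(0)=4, v(0)=4 gives K_1=-12, K_2=-4.

u(t) = 4e^(4t), v(t) = 4te^(4t) + 4e^(4t)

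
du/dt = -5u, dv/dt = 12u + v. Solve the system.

u(t) = -K_2e^(-5t), v(t) = K_1e^(t) + 2K_2e^(-5t)

Coefficient matrix A = [[-5, 0], [12, 1]].
Characteristic polynomial det(A - λI) = λ^2 + 4λ - 5 = 0.
Eigenvalues λ = 1, -5.
For λ=1: (A-λI) row 1 is [-6, 0], so an eigenvector is (0, 1).
For λ=-5: (A-λI) row 2 is [12, 6], so an eigenvector is (-1, 2).
General solution: K_1e^(t)(0,1) + K_2e^(-5t)(-1,2).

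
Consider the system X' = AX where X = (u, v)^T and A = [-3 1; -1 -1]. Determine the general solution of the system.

u(t) = C_1e^(-2t) + C_2te^(-2t) - C_2e^(-2t), v(t) = C_1e^(-2t) + C_2te^(-2t)

Coefficient matrix A = [[-3, 1], [-1, -1]].
Characteristic polynomial det(A - λI) = λ^2 + 4λ + 4 = 0.
Single eigenvalue λ = -2 with algebraic multiplicity 2.
Eigenvector v = (1,1); generalized eigenvector w with (A-λI)w=v is (-1,0).
General solution: e^(-2t)[C_1·v + C_2·(t·v + w)].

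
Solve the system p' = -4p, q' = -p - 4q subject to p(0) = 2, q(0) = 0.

Coefficient matrix A = [[-4, 0], [-1, -4]].
Characteristic polynomial det(A - λI) = λ^2 + 8λ + 16 = 0.
Single eigenvalue λ = -4 with algebraic multiplicity 2.
Eigenvector v = (0,-1); generalized eigenvector w with (A-λI)w=v is (1,2).
General solution: e^(-4t)[c_1·v + c_2·(t·v + w)].
Applying p(0)=2, q(0)=0 gives c_1=4, c_2=2.

p(t) = 2e^(-4t), q(t) = -2te^(-4t)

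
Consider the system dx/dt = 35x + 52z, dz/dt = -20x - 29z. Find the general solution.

x(t) = -2K_1e^(3t)sin(4t) + 3K_1e^(3t)cos(4t) + 3K_2e^(3t)sin(4t) + 2K_2e^(3t)cos(4t), z(t) = K_1e^(3t)sin(4t) - 2K_1e^(3t)cos(4t) - 2K_2e^(3t)sin(4t) - K_2e^(3t)cos(4t)

Coefficient matrix A = [[35, 52], [-20, -29]].
Characteristic polynomial det(A - λI) = λ^2 - 6λ + 25 = 0.
Eigenvalues λ = 3 ± 4i (complex conjugate pair).
For λ=3+4i: an eigenvector is (3,-2) - i(-2,1) = (3 + 2i, -2 - i).
A real fundamental pair from Re and Im of e^((3+4i)t)v: X_1 = e^(3t)(cos(4t)·(3,-2) + sin(4t)·(-2,1)), X_2 = e^(3t)(sin(4t)·(3,-2) - cos(4t)·(-2,1)).
General solution: K_1X_1 + K_2X_2.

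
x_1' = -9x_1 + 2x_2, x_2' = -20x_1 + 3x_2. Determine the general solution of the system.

x_1(t) = -C_1e^(-3t)cos(2t) - C_2e^(-3t)sin(2t), x_2(t) = C_1e^(-3t)sin(2t) - 3C_1e^(-3t)cos(2t) - 3C_2e^(-3t)sin(2t) - C_2e^(-3t)cos(2t)

Coefficient matrix A = [[-9, 2], [-20, 3]].
Characteristic polynomial det(A - λI) = λ^2 + 6λ + 13 = 0.
Eigenvalues λ = -3 ± 2i (complex conjugate pair).
For λ=-3+2i: an eigenvector is (-1,-3) - i(0,1) = (-1, -3 - i).
A real fundamental pair from Re and Im of e^((-3+2i)t)v: X_1 = e^(-3t)(cos(2t)·(-1,-3) + sin(2t)·(0,1)), X_2 = e^(-3t)(sin(2t)·(-1,-3) - cos(2t)·(0,1)).
General solution: C_1X_1 + C_2X_2.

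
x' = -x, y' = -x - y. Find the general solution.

x(t) = c_2e^(-t), y(t) = -c_1e^(-t) - c_2te^(-t) + 3c_2e^(-t)

Coefficient matrix A = [[-1, 0], [-1, -1]].
Characteristic polynomial det(A - λI) = λ^2 + 2λ + 1 = 0.
Single eigenvalue λ = -1 with algebraic multiplicity 2.
Eigenvector v = (0,-1); generalized eigenvector w with (A-λI)w=v is (1,3).
General solution: e^(-t)[c_1·v + c_2·(t·v + w)].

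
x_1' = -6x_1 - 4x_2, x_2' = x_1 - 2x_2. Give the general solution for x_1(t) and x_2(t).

Coefficient matrix A = [[-6, -4], [1, -2]].
Characteristic polynomial det(A - λI) = λ^2 + 8λ + 16 = 0.
Single eigenvalue λ = -4 with algebraic multiplicity 2.
Eigenvector v = (2,-1); generalized eigenvector w with (A-λI)w=v is (1,-1).
General solution: e^(-4t)[K_1·v + K_2·(t·v + w)].

x_1(t) = 2K_1e^(-4t) + 2K_2te^(-4t) + K_2e^(-4t), x_2(t) = -K_1e^(-4t) - K_2te^(-4t) - K_2e^(-4t)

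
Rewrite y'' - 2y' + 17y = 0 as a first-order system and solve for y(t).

y(t) = c_1e^(t)cos(4t) + c_2e^(t)sin(4t)

Let x_1 = y, x_2 = y'. Then x_1' = x_2 and x_2' = -17x_1 + 2x_2.
A = [[0,1],[-17,2]]; det(A-λI) = λ^2 - 2λ + 17.
Eigenvalues λ = 1 ± 4i.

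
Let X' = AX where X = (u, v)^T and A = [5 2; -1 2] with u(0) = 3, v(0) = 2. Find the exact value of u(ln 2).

104

A = [[5,2],[-1,2]]; eigenvalues λ = 3, 4.
Eigenvectors: (-1,1) for λ=3, (-2,1) for λ=4.
From the initial condition, c_1 = 7, c_2 = -5.
u(ln 2) = (7)(2^3)(-1) + (-5)(2^4)(-2) = 104.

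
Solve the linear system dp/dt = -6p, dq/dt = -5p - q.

p(t) = K_1e^(-6t), q(t) = K_1e^(-6t) - K_2e^(-t)

Coefficient matrix A = [[-6, 0], [-5, -1]].
Characteristic polynomial det(A - λI) = λ^2 + 7λ + 6 = 0.
Eigenvalues λ = -6, -1.
For λ=-6: (A-λI) row 2 is [-5, 5], so an eigenvector is (1, 1).
For λ=-1: (A-λI) row 1 is [-5, 0], so an eigenvector is (0, -1).
General solution: K_1e^(-6t)(1,1) + K_2e^(-t)(0,-1).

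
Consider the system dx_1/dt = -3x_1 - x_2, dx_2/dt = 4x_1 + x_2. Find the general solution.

x_1(t) = -c_1e^(-t) - c_2te^(-t) + c_2e^(-t), x_2(t) = 2c_1e^(-t) + 2c_2te^(-t) - c_2e^(-t)

Coefficient matrix A = [[-3, -1], [4, 1]].
Characteristic polynomial det(A - λI) = λ^2 + 2λ + 1 = 0.
Single eigenvalue λ = -1 with algebraic multiplicity 2.
Eigenvector v = (-1,2); generalized eigenvector w with (A-λI)w=v is (1,-1).
General solution: e^(-t)[c_1·v + c_2·(t·v + w)].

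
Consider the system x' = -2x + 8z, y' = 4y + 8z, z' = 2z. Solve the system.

Coefficient matrix A = [[-2, 0, 8], [0, 4, 8], [0, 0, 2]].
det(A - λI) = 0 gives eigenvalues λ = 4, -2, 2.
For λ=4: eigenvector (0,1,0).
For λ=-2: eigenvector (1,0,0).
For λ=2: eigenvector (2,-4,1).
General solution: K_1e^(4t)(0,1,0) + K_2e^(-2t)(1,0,0) + K_3e^(2t)(2,-4,1).

x(t) = K_2e^(-2t) + 2K_3e^(2t), y(t) = K_1e^(4t) - 4K_3e^(2t), z(t) = K_3e^(2t)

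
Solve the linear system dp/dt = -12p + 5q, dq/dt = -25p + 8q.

p(t) = c_1e^(-2t)cos(5t) + c_2e^(-2t)sin(5t), q(t) = -c_1e^(-2t)sin(5t) + 2c_1e^(-2t)cos(5t) + 2c_2e^(-2t)sin(5t) + c_2e^(-2t)cos(5t)

Coefficient matrix A = [[-12, 5], [-25, 8]].
Characteristic polynomial det(A - λI) = λ^2 + 4λ + 29 = 0.
Eigenvalues λ = -2 ± 5i (complex conjugate pair).
For λ=-2+5i: an eigenvector is (1,2) - i(0,-1) = (1, 2 + i).
A real fundamental pair from Re and Im of e^((-2+5i)t)v: X_1 = e^(-2t)(cos(5t)·(1,2) + sin(5t)·(0,-1)), X_2 = e^(-2t)(sin(5t)·(1,2) - cos(5t)·(0,-1)).
General solution: c_1X_1 + c_2X_2.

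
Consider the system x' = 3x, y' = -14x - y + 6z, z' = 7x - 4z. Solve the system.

x(t) = C_1e^(3t), y(t) = -2C_1e^(3t) + C_2e^(-t) - 2C_3e^(-4t), z(t) = C_1e^(3t) + C_3e^(-4t)

Coefficient matrix A = [[3, 0, 0], [-14, -1, 6], [7, 0, -4]].
det(A - λI) = 0 gives eigenvalues λ = 3, -1, -4.
For λ=3: eigenvector (1,-2,1).
For λ=-1: eigenvector (0,1,0).
For λ=-4: eigenvector (0,-2,1).
General solution: C_1e^(3t)(1,-2,1) + C_2e^(-t)(0,1,0) + C_3e^(-4t)(0,-2,1).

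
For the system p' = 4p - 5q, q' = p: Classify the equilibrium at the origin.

A = [[4,-5],[1,0]]; det(A-λI) = λ^2 - 4λ + 5.
λ = 2 ± i: positive real part.

unstable spiral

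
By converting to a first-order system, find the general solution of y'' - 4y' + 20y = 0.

Let x_1 = y, x_2 = y'. Then x_1' = x_2 and x_2' = -20x_1 + 4x_2.
A = [[0,1],[-20,4]]; det(A-λI) = λ^2 - 4λ + 20.
Eigenvalues λ = 2 ± 4i.

y(t) = c_1e^(2t)cos(4t) + c_2e^(2t)sin(4t)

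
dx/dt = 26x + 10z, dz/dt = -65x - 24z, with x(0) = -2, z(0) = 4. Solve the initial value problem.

x(t) = -2e^(t)sin(5t) - 2e^(t)cos(5t), z(t) = 6e^(t)sin(5t) + 4e^(t)cos(5t)

Coefficient matrix A = [[26, 10], [-65, -24]].
Characteristic polynomial det(A - λI) = λ^2 - 2λ + 26 = 0.
Eigenvalues λ = 1 ± 5i (complex conjugate pair).
For λ=1+5i: an eigenvector is (1,-2) - i(1,-3) = (1 - i, -2 + 3i).
A real fundamental pair from Re and Im of e^((1+5i)t)v: X_1 = e^(t)(cos(5t)·(1,-2) + sin(5t)·(1,-3)), X_2 = e^(t)(sin(5t)·(1,-2) - cos(5t)·(1,-3)).
General solution: C_1X_1 + C_2X_2.
Applying x(0)=-2, z(0)=4 gives C_1=-2, C_2=0.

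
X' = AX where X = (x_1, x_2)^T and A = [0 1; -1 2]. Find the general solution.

Coefficient matrix A = [[0, 1], [-1, 2]].
Characteristic polynomial det(A - λI) = λ^2 - 2λ + 1 = 0.
Single eigenvalue λ = 1 with algebraic multiplicity 2.
Eigenvector v = (1,1); generalized eigenvector w with (A-λI)w=v is (-3,-2).
General solution: e^(t)[K_1·v + K_2·(t·v + w)].

x_1(t) = K_1e^(t) + K_2te^(t) - 3K_2e^(t), x_2(t) = K_1e^(t) + K_2te^(t) - 2K_2e^(t)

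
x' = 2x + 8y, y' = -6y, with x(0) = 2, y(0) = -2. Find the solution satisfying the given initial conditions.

Coefficient matrix A = [[2, 8], [0, -6]].
Characteristic polynomial det(A - λI) = λ^2 + 4λ - 12 = 0.
Eigenvalues λ = 2, -6.
For λ=2: (A-λI) row 1 is [0, 8], so an eigenvector is (1, 0).
For λ=-6: (A-λI) row 1 is [8, 8], so an eigenvector is (1, -1).
General solution: c_1e^(2t)(1,0) + c_2e^(-6t)(1,-1).
Applying x(0)=2, y(0)=-2 gives c_1=0, c_2=2.

x(t) = 2e^(-6t), y(t) = -2e^(-6t)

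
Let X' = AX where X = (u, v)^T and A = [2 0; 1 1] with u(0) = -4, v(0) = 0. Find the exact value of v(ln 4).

A = [[2,0],[1,1]]; eigenvalues λ = 1, 2.
Eigenvectors: (0,1) for λ=1, (-1,-1) for λ=2.
From the initial condition, c_1 = 4, c_2 = 4.
v(ln 4) = (4)(4^1)(1) + (4)(4^2)(-1) = -48.

-48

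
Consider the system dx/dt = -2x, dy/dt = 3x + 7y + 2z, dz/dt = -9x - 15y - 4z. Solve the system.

Coefficient matrix A = [[-2, 0, 0], [3, 7, 2], [-9, -15, -4]].
det(A - λI) = 0 gives eigenvalues λ = -2, 1, 2.
For λ=-2: eigenvector (1,-1,3).
For λ=1: eigenvector (0,-1,3).
For λ=2: eigenvector (0,-2,5).
General solution: C_1e^(-2t)(1,-1,3) + C_2e^(t)(0,-1,3) + C_3e^(2t)(0,-2,5).

x(t) = C_1e^(-2t), y(t) = -C_1e^(-2t) - C_2e^(t) - 2C_3e^(2t), z(t) = 3C_1e^(-2t) + 3C_2e^(t) + 5C_3e^(2t)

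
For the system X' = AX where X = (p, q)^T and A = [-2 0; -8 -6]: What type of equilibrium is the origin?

stable node

A = [[-2,0],[-8,-6]]; det(A-λI) = λ^2 + 8λ + 12.
λ = -2, -6: both negative.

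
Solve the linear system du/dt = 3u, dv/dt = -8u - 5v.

u(t) = -K_1e^(3t), v(t) = K_1e^(3t) - K_2e^(-5t)

Coefficient matrix A = [[3, 0], [-8, -5]].
Characteristic polynomial det(A - λI) = λ^2 + 2λ - 15 = 0.
Eigenvalues λ = 3, -5.
For λ=3: (A-λI) row 2 is [-8, -8], so an eigenvector is (-1, 1).
For λ=-5: (A-λI) row 1 is [8, 0], so an eigenvector is (0, -1).
General solution: K_1e^(3t)(-1,1) + K_2e^(-5t)(0,-1).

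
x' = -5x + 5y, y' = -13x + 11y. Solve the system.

Coefficient matrix A = [[-5, 5], [-13, 11]].
Characteristic polynomial det(A - λI) = λ^2 - 6λ + 10 = 0.
Eigenvalues λ = 3 ± i (complex conjugate pair).
For λ=3+i: an eigenvector is (1,2) - i(2,3) = (1 - 2i, 2 - 3i).
A real fundamental pair from Re and Im of e^((3+i)t)v: X_1 = e^(3t)(cos(t)·(1,2) + sin(t)·(2,3)), X_2 = e^(3t)(sin(t)·(1,2) - cos(t)·(2,3)).
General solution: c_1X_1 + c_2X_2.

x(t) = 2c_1e^(3t)sin(t) + c_1e^(3t)cos(t) + c_2e^(3t)sin(t) - 2c_2e^(3t)cos(t), y(t) = 3c_1e^(3t)sin(t) + 2c_1e^(3t)cos(t) + 2c_2e^(3t)sin(t) - 3c_2e^(3t)cos(t)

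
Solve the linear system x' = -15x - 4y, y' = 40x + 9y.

Coefficient matrix A = [[-15, -4], [40, 9]].
Characteristic polynomial det(A - λI) = λ^2 + 6λ + 25 = 0.
Eigenvalues λ = -3 ± 4i (complex conjugate pair).
For λ=-3+4i: an eigenvector is (0,1) - i(-1,3) = (0 + i, 1 - 3i).
A real fundamental pair from Re and Im of e^((-3+4i)t)v: X_1 = e^(-3t)(cos(4t)·(0,1) + sin(4t)·(-1,3)), X_2 = e^(-3t)(sin(4t)·(0,1) - cos(4t)·(-1,3)).
General solution: K_1X_1 + K_2X_2.

x(t) = -K_1e^(-3t)sin(4t) + K_2e^(-3t)cos(4t), y(t) = 3K_1e^(-3t)sin(4t) + K_1e^(-3t)cos(4t) + K_2e^(-3t)sin(4t) - 3K_2e^(-3t)cos(4t)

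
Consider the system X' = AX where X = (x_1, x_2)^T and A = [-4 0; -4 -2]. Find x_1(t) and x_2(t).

Coefficient matrix A = [[-4, 0], [-4, -2]].
Characteristic polynomial det(A - λI) = λ^2 + 6λ + 8 = 0.
Eigenvalues λ = -2, -4.
For λ=-2: (A-λI) row 1 is [-2, 0], so an eigenvector is (0, -1).
For λ=-4: (A-λI) row 2 is [-4, 2], so an eigenvector is (1, 2).
General solution: C_1e^(-2t)(0,-1) + C_2e^(-4t)(1,2).

x_1(t) = C_2e^(-4t), x_2(t) = -C_1e^(-2t) + 2C_2e^(-4t)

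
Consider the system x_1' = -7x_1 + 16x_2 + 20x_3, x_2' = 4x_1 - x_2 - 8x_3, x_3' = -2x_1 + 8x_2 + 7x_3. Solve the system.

Coefficient matrix A = [[-7, 16, 20], [4, -1, -8], [-2, 8, 7]].
det(A - λI) = 0 gives eigenvalues λ = -3, -1, 3.
For λ=-3: eigenvector (7,-2,3).
For λ=-1: eigenvector (-4,1,-2).
For λ=3: eigenvector (2,0,1).
General solution: c_1e^(-3t)(7,-2,3) + c_2e^(-t)(-4,1,-2) + c_3e^(3t)(2,0,1).

x_1(t) = 7c_1e^(-3t) - 4c_2e^(-t) + 2c_3e^(3t), x_2(t) = -2c_1e^(-3t) + c_2e^(-t), x_3(t) = 3c_1e^(-3t) - 2c_2e^(-t) + c_3e^(3t)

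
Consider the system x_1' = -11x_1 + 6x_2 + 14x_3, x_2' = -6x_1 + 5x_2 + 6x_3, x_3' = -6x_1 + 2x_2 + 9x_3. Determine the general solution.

x_1(t) = 2C_1e^(-t) + 5C_2e^(t) + C_3e^(3t), x_2(t) = C_1e^(-t) + 3C_2e^(t), x_3(t) = C_1e^(-t) + 3C_2e^(t) + C_3e^(3t)

Coefficient matrix A = [[-11, 6, 14], [-6, 5, 6], [-6, 2, 9]].
det(A - λI) = 0 gives eigenvalues λ = -1, 1, 3.
For λ=-1: eigenvector (2,1,1).
For λ=1: eigenvector (5,3,3).
For λ=3: eigenvector (1,0,1).
General solution: C_1e^(-t)(2,1,1) + C_2e^(t)(5,3,3) + C_3e^(3t)(1,0,1).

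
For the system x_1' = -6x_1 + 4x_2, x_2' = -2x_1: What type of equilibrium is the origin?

stable node

A = [[-6,4],[-2,0]]; det(A-λI) = λ^2 + 6λ + 8.
λ = -4, -2: both negative.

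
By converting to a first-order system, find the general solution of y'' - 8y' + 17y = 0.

Let x_1 = y, x_2 = y'. Then x_1' = x_2 and x_2' = -17x_1 + 8x_2.
A = [[0,1],[-17,8]]; det(A-λI) = λ^2 - 8λ + 17.
Eigenvalues λ = 4 ± i.

y(t) = C_1e^(4t)cos(t) + C_2e^(4t)sin(t)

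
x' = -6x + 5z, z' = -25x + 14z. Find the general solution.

x(t) = -C_1e^(4t)cos(5t) - C_2e^(4t)sin(5t), z(t) = C_1e^(4t)sin(5t) - 2C_1e^(4t)cos(5t) - 2C_2e^(4t)sin(5t) - C_2e^(4t)cos(5t)

Coefficient matrix A = [[-6, 5], [-25, 14]].
Characteristic polynomial det(A - λI) = λ^2 - 8λ + 41 = 0.
Eigenvalues λ = 4 ± 5i (complex conjugate pair).
For λ=4+5i: an eigenvector is (-1,-2) - i(0,1) = (-1, -2 - i).
A real fundamental pair from Re and Im of e^((4+5i)t)v: X_1 = e^(4t)(cos(5t)·(-1,-2) + sin(5t)·(0,1)), X_2 = e^(4t)(sin(5t)·(-1,-2) - cos(5t)·(0,1)).
General solution: C_1X_1 + C_2X_2.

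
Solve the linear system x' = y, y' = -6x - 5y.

Coefficient matrix A = [[0, 1], [-6, -5]].
Characteristic polynomial det(A - λI) = λ^2 + 5λ + 6 = 0.
Eigenvalues λ = -3, -2.
For λ=-3: (A-λI) row 1 is [3, 1], so an eigenvector is (1, -3).
For λ=-2: (A-λI) row 1 is [2, 1], so an eigenvector is (1, -2).
General solution: K_1e^(-3t)(1,-3) + K_2e^(-2t)(1,-2).

x(t) = K_1e^(-3t) + K_2e^(-2t), y(t) = -3K_1e^(-3t) - 2K_2e^(-2t)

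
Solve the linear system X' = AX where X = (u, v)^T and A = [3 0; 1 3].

u(t) = -c_2e^(3t), v(t) = -c_1e^(3t) - c_2te^(3t) + 2c_2e^(3t)

Coefficient matrix A = [[3, 0], [1, 3]].
Characteristic polynomial det(A - λI) = λ^2 - 6λ + 9 = 0.
Single eigenvalue λ = 3 with algebraic multiplicity 2.
Eigenvector v = (0,-1); generalized eigenvector w with (A-λI)w=v is (-1,2).
General solution: e^(3t)[c_1·v + c_2·(t·v + w)].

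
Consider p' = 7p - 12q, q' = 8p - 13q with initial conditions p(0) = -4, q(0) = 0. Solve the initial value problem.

p(t) = -12e^(-t) + 8e^(-5t), q(t) = -8e^(-t) + 8e^(-5t)

Coefficient matrix A = [[7, -12], [8, -13]].
Characteristic polynomial det(A - λI) = λ^2 + 6λ + 5 = 0.
Eigenvalues λ = -1, -5.
For λ=-1: (A-λI) row 1 is [8, -12], so an eigenvector is (-3, -2).
For λ=-5: (A-λI) row 1 is [12, -12], so an eigenvector is (-1, -1).
General solution: c_1e^(-t)(-3,-2) + c_2e^(-5t)(-1,-1).
Applying p(0)=-4, q(0)=0 gives c_1=4, c_2=-8.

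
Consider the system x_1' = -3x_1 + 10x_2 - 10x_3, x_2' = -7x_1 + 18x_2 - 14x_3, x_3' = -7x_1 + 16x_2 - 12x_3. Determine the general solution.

x_1(t) = c_1e^(-3t) - 2c_3e^(2t), x_2(t) = c_1e^(-3t) + c_2e^(4t), x_3(t) = c_1e^(-3t) + c_2e^(4t) + c_3e^(2t)

Coefficient matrix A = [[-3, 10, -10], [-7, 18, -14], [-7, 16, -12]].
det(A - λI) = 0 gives eigenvalues λ = -3, 4, 2.
For λ=-3: eigenvector (1,1,1).
For λ=4: eigenvector (0,1,1).
For λ=2: eigenvector (-2,0,1).
General solution: c_1e^(-3t)(1,1,1) + c_2e^(4t)(0,1,1) + c_3e^(2t)(-2,0,1).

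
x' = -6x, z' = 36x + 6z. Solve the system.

x(t) = -C_2e^(-6t), z(t) = C_1e^(6t) + 3C_2e^(-6t)

Coefficient matrix A = [[-6, 0], [36, 6]].
Characteristic polynomial det(A - λI) = λ^2 - 36 = 0.
Eigenvalues λ = 6, -6.
For λ=6: (A-λI) row 1 is [-12, 0], so an eigenvector is (0, 1).
For λ=-6: (A-λI) row 2 is [36, 12], so an eigenvector is (-1, 3).
General solution: C_1e^(6t)(0,1) + C_2e^(-6t)(-1,3).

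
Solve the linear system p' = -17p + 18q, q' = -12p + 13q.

Coefficient matrix A = [[-17, 18], [-12, 13]].
Characteristic polynomial det(A - λI) = λ^2 + 4λ - 5 = 0.
Eigenvalues λ = 1, -5.
For λ=1: (A-λI) row 1 is [-18, 18], so an eigenvector is (-1, -1).
For λ=-5: (A-λI) row 1 is [-12, 18], so an eigenvector is (-3, -2).
General solution: K_1e^(t)(-1,-1) + K_2e^(-5t)(-3,-2).

p(t) = -K_1e^(t) - 3K_2e^(-5t), q(t) = -K_1e^(t) - 2K_2e^(-5t)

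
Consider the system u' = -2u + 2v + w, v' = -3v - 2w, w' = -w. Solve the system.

u(t) = -c_1e^(-t) - 2c_2e^(-3t) + c_3e^(-2t), v(t) = -c_1e^(-t) + c_2e^(-3t), w(t) = c_1e^(-t)

Coefficient matrix A = [[-2, 2, 1], [0, -3, -2], [0, 0, -1]].
det(A - λI) = 0 gives eigenvalues λ = -1, -3, -2.
For λ=-1: eigenvector (-1,-1,1).
For λ=-3: eigenvector (-2,1,0).
For λ=-2: eigenvector (1,0,0).
General solution: c_1e^(-t)(-1,-1,1) + c_2e^(-3t)(-2,1,0) + c_3e^(-2t)(1,0,0).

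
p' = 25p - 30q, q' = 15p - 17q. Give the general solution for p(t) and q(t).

p(t) = -c_1e^(4t)sin(3t) - 3c_1e^(4t)cos(3t) - 3c_2e^(4t)sin(3t) + c_2e^(4t)cos(3t), q(t) = -c_1e^(4t)sin(3t) - 2c_1e^(4t)cos(3t) - 2c_2e^(4t)sin(3t) + c_2e^(4t)cos(3t)

Coefficient matrix A = [[25, -30], [15, -17]].
Characteristic polynomial det(A - λI) = λ^2 - 8λ + 25 = 0.
Eigenvalues λ = 4 ± 3i (complex conjugate pair).
For λ=4+3i: an eigenvector is (-3,-2) - i(-1,-1) = (-3 + i, -2 + i).
A real fundamental pair from Re and Im of e^((4+3i)t)v: X_1 = e^(4t)(cos(3t)·(-3,-2) + sin(3t)·(-1,-1)), X_2 = e^(4t)(sin(3t)·(-3,-2) - cos(3t)·(-1,-1)).
General solution: c_1X_1 + c_2X_2.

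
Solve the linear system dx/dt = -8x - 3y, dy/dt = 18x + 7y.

x(t) = c_1e^(-2t) + c_2e^(t), y(t) = -2c_1e^(-2t) - 3c_2e^(t)

Coefficient matrix A = [[-8, -3], [18, 7]].
Characteristic polynomial det(A - λI) = λ^2 + λ - 2 = 0.
Eigenvalues λ = -2, 1.
For λ=-2: (A-λI) row 1 is [-6, -3], so an eigenvector is (1, -2).
For λ=1: (A-λI) row 1 is [-9, -3], so an eigenvector is (1, -3).
General solution: c_1e^(-2t)(1,-2) + c_2e^(t)(1,-3).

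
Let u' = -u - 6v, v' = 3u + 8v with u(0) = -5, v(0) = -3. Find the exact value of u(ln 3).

2529

A = [[-1,-6],[3,8]]; eigenvalues λ = 5, 2.
Eigenvectors: (-1,1) for λ=5, (-2,1) for λ=2.
From the initial condition, c_1 = -11, c_2 = 8.
u(ln 3) = (-11)(3^5)(-1) + (8)(3^2)(-2) = 2529.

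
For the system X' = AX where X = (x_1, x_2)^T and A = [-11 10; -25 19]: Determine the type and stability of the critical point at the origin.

unstable spiral

A = [[-11,10],[-25,19]]; det(A-λI) = λ^2 - 8λ + 41.
λ = 4 ± 5i: positive real part.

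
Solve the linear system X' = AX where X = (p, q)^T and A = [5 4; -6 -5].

p(t) = 2C_1e^(-t) + C_2e^(t), q(t) = -3C_1e^(-t) - C_2e^(t)

Coefficient matrix A = [[5, 4], [-6, -5]].
Characteristic polynomial det(A - λI) = λ^2 - 1 = 0.
Eigenvalues λ = -1, 1.
For λ=-1: (A-λI) row 1 is [6, 4], so an eigenvector is (2, -3).
For λ=1: (A-λI) row 1 is [4, 4], so an eigenvector is (1, -1).
General solution: C_1e^(-t)(2,-3) + C_2e^(t)(1,-1).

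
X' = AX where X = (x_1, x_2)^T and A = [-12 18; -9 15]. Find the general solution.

x_1(t) = 2K_1e^(-3t) - K_2e^(6t), x_2(t) = K_1e^(-3t) - K_2e^(6t)

Coefficient matrix A = [[-12, 18], [-9, 15]].
Characteristic polynomial det(A - λI) = λ^2 - 3λ - 18 = 0.
Eigenvalues λ = -3, 6.
For λ=-3: (A-λI) row 1 is [-9, 18], so an eigenvector is (2, 1).
For λ=6: (A-λI) row 1 is [-18, 18], so an eigenvector is (-1, -1).
General solution: K_1e^(-3t)(2,1) + K_2e^(6t)(-1,-1).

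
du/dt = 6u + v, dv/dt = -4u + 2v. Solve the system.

Coefficient matrix A = [[6, 1], [-4, 2]].
Characteristic polynomial det(A - λI) = λ^2 - 8λ + 16 = 0.
Single eigenvalue λ = 4 with algebraic multiplicity 2.
Eigenvector v = (1,-2); generalized eigenvector w with (A-λI)w=v is (-1,3).
General solution: e^(4t)[K_1·v + K_2·(t·v + w)].

u(t) = K_1e^(4t) + K_2te^(4t) - K_2e^(4t), v(t) = -2K_1e^(4t) - 2K_2te^(4t) + 3K_2e^(4t)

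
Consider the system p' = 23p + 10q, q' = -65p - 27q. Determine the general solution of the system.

Coefficient matrix A = [[23, 10], [-65, -27]].
Characteristic polynomial det(A - λI) = λ^2 + 4λ + 29 = 0.
Eigenvalues λ = -2 ± 5i (complex conjugate pair).
For λ=-2+5i: an eigenvector is (1,-3) - i(-1,2) = (1 + i, -3 - 2i).
A real fundamental pair from Re and Im of e^((-2+5i)t)v: X_1 = e^(-2t)(cos(5t)·(1,-3) + sin(5t)·(-1,2)), X_2 = e^(-2t)(sin(5t)·(1,-3) - cos(5t)·(-1,2)).
General solution: c_1X_1 + c_2X_2.

p(t) = -c_1e^(-2t)sin(5t) + c_1e^(-2t)cos(5t) + c_2e^(-2t)sin(5t) + c_2e^(-2t)cos(5t), q(t) = 2c_1e^(-2t)sin(5t) - 3c_1e^(-2t)cos(5t) - 3c_2e^(-2t)sin(5t) - 2c_2e^(-2t)cos(5t)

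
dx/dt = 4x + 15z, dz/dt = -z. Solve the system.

x(t) = -3C_1e^(-t) - C_2e^(4t), z(t) = C_1e^(-t)

Coefficient matrix A = [[4, 15], [0, -1]].
Characteristic polynomial det(A - λI) = λ^2 - 3λ - 4 = 0.
Eigenvalues λ = -1, 4.
For λ=-1: (A-λI) row 1 is [5, 15], so an eigenvector is (-3, 1).
For λ=4: (A-λI) row 1 is [0, 15], so an eigenvector is (-1, 0).
General solution: C_1e^(-t)(-3,1) + C_2e^(4t)(-1,0).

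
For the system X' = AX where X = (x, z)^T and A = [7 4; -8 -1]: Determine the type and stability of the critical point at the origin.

unstable spiral

A = [[7,4],[-8,-1]]; det(A-λI) = λ^2 - 6λ + 25.
λ = 3 ± 4i: positive real part.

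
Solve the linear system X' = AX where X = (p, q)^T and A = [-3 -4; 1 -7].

p(t) = -2K_1e^(-5t) - 2K_2te^(-5t) + 3K_2e^(-5t), q(t) = -K_1e^(-5t) - K_2te^(-5t) + 2K_2e^(-5t)

Coefficient matrix A = [[-3, -4], [1, -7]].
Characteristic polynomial det(A - λI) = λ^2 + 10λ + 25 = 0.
Single eigenvalue λ = -5 with algebraic multiplicity 2.
Eigenvector v = (-2,-1); generalized eigenvector w with (A-λI)w=v is (3,2).
General solution: e^(-5t)[K_1·v + K_2·(t·v + w)].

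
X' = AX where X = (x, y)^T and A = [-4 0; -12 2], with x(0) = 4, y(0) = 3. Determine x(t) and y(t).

x(t) = 4e^(-4t), y(t) = -5e^(2t) + 8e^(-4t)

Coefficient matrix A = [[-4, 0], [-12, 2]].
Characteristic polynomial det(A - λI) = λ^2 + 2λ - 8 = 0.
Eigenvalues λ = -4, 2.
For λ=-4: (A-λI) row 2 is [-12, 6], so an eigenvector is (-1, -2).
For λ=2: (A-λI) row 1 is [-6, 0], so an eigenvector is (0, 1).
General solution: K_1e^(-4t)(-1,-2) + K_2e^(2t)(0,1).
Applying x(0)=4, y(0)=3 gives K_1=-4, K_2=-5.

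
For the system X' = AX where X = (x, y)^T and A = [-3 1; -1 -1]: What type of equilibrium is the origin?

stable improper node

A = [[-3,1],[-1,-1]]; det(A-λI) = λ^2 + 4λ + 4.
repeated λ = -2 with a single eigenvector.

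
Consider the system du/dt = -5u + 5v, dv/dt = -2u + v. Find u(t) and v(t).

Coefficient matrix A = [[-5, 5], [-2, 1]].
Characteristic polynomial det(A - λI) = λ^2 + 4λ + 5 = 0.
Eigenvalues λ = -2 ± i (complex conjugate pair).
For λ=-2+i: an eigenvector is (-2,-1) - i(1,1) = (-2 - i, -1 - i).
A real fundamental pair from Re and Im of e^((-2+i)t)v: X_1 = e^(-2t)(cos(t)·(-2,-1) + sin(t)·(1,1)), X_2 = e^(-2t)(sin(t)·(-2,-1) - cos(t)·(1,1)).
General solution: c_1X_1 + c_2X_2.

u(t) = c_1e^(-2t)sin(t) - 2c_1e^(-2t)cos(t) - 2c_2e^(-2t)sin(t) - c_2e^(-2t)cos(t), v(t) = c_1e^(-2t)sin(t) - c_1e^(-2t)cos(t) - c_2e^(-2t)sin(t) - c_2e^(-2t)cos(t)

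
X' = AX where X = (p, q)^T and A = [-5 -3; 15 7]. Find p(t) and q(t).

Coefficient matrix A = [[-5, -3], [15, 7]].
Characteristic polynomial det(A - λI) = λ^2 - 2λ + 10 = 0.
Eigenvalues λ = 1 ± 3i (complex conjugate pair).
For λ=1+3i: an eigenvector is (-1,2) - i(0,-1) = (-1, 2 + i).
A real fundamental pair from Re and Im of e^((1+3i)t)v: X_1 = e^(t)(cos(3t)·(-1,2) + sin(3t)·(0,-1)), X_2 = e^(t)(sin(3t)·(-1,2) - cos(3t)·(0,-1)).
General solution: C_1X_1 + C_2X_2.

p(t) = -C_1e^(t)cos(3t) - C_2e^(t)sin(3t), q(t) = -C_1e^(t)sin(3t) + 2C_1e^(t)cos(3t) + 2C_2e^(t)sin(3t) + C_2e^(t)cos(3t)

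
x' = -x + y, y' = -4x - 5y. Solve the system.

x(t) = -C_1e^(-3t) - C_2te^(-3t) + C_2e^(-3t), y(t) = 2C_1e^(-3t) + 2C_2te^(-3t) - 3C_2e^(-3t)

Coefficient matrix A = [[-1, 1], [-4, -5]].
Characteristic polynomial det(A - λI) = λ^2 + 6λ + 9 = 0.
Single eigenvalue λ = -3 with algebraic multiplicity 2.
Eigenvector v = (-1,2); generalized eigenvector w with (A-λI)w=v is (1,-3).
General solution: e^(-3t)[C_1·v + C_2·(t·v + w)].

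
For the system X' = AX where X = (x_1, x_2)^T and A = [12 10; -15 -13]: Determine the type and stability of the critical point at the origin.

saddle

A = [[12,10],[-15,-13]]; det(A-λI) = λ^2 + λ - 6.
λ = -3, 2: opposite signs.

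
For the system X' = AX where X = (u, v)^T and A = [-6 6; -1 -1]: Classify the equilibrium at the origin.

stable node

A = [[-6,6],[-1,-1]]; det(A-λI) = λ^2 + 7λ + 12.
λ = -4, -3: both negative.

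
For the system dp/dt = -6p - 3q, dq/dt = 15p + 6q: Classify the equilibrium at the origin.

center

A = [[-6,-3],[15,6]]; det(A-λI) = λ^2 + 9.
λ = 0 ± 3i: zero real part.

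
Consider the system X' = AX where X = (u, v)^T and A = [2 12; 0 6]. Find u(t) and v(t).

Coefficient matrix A = [[2, 12], [0, 6]].
Characteristic polynomial det(A - λI) = λ^2 - 8λ + 12 = 0.
Eigenvalues λ = 6, 2.
For λ=6: (A-λI) row 1 is [-4, 12], so an eigenvector is (3, 1).
For λ=2: (A-λI) row 1 is [0, 12], so an eigenvector is (1, 0).
General solution: c_1e^(6t)(3,1) + c_2e^(2t)(1,0).

u(t) = 3c_1e^(6t) + c_2e^(2t), v(t) = c_1e^(6t)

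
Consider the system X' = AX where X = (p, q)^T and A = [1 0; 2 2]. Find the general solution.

p(t) = K_1e^(t), q(t) = -2K_1e^(t) - K_2e^(2t)

Coefficient matrix A = [[1, 0], [2, 2]].
Characteristic polynomial det(A - λI) = λ^2 - 3λ + 2 = 0.
Eigenvalues λ = 1, 2.
For λ=1: (A-λI) row 2 is [2, 1], so an eigenvector is (1, -2).
For λ=2: (A-λI) row 1 is [-1, 0], so an eigenvector is (0, -1).
General solution: K_1e^(t)(1,-2) + K_2e^(2t)(0,-1).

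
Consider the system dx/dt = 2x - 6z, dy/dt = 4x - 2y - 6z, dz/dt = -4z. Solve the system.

x(t) = K_2e^(2t) + K_3e^(-4t), y(t) = -K_1e^(-2t) + K_2e^(2t) + K_3e^(-4t), z(t) = K_3e^(-4t)

Coefficient matrix A = [[2, 0, -6], [4, -2, -6], [0, 0, -4]].
det(A - λI) = 0 gives eigenvalues λ = -2, 2, -4.
For λ=-2: eigenvector (0,-1,0).
For λ=2: eigenvector (1,1,0).
For λ=-4: eigenvector (1,1,1).
General solution: K_1e^(-2t)(0,-1,0) + K_2e^(2t)(1,1,0) + K_3e^(-4t)(1,1,1).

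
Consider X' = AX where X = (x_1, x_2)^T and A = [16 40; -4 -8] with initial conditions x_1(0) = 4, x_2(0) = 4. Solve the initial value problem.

x_1(t) = 52e^(4t)sin(4t) + 4e^(4t)cos(4t), x_2(t) = -16e^(4t)sin(4t) + 4e^(4t)cos(4t)

Coefficient matrix A = [[16, 40], [-4, -8]].
Characteristic polynomial det(A - λI) = λ^2 - 8λ + 32 = 0.
Eigenvalues λ = 4 ± 4i (complex conjugate pair).
For λ=4+4i: an eigenvector is (-1,0) - i(-3,1) = (-1 + 3i, 0 - i).
A real fundamental pair from Re and Im of e^((4+4i)t)v: X_1 = e^(4t)(cos(4t)·(-1,0) + sin(4t)·(-3,1)), X_2 = e^(4t)(sin(4t)·(-1,0) - cos(4t)·(-3,1)).
General solution: C_1X_1 + C_2X_2.
Applying x_1(0)=4, x_2(0)=4 gives C_1=-16, C_2=-4.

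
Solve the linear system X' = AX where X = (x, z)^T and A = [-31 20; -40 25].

Coefficient matrix A = [[-31, 20], [-40, 25]].
Characteristic polynomial det(A - λI) = λ^2 + 6λ + 25 = 0.
Eigenvalues λ = -3 ± 4i (complex conjugate pair).
For λ=-3+4i: an eigenvector is (-2,-3) - i(-1,-1) = (-2 + i, -3 + i).
A real fundamental pair from Re and Im of e^((-3+4i)t)v: X_1 = e^(-3t)(cos(4t)·(-2,-3) + sin(4t)·(-1,-1)), X_2 = e^(-3t)(sin(4t)·(-2,-3) - cos(4t)·(-1,-1)).
General solution: c_1X_1 + c_2X_2.

x(t) = -c_1e^(-3t)sin(4t) - 2c_1e^(-3t)cos(4t) - 2c_2e^(-3t)sin(4t) + c_2e^(-3t)cos(4t), z(t) = -c_1e^(-3t)sin(4t) - 3c_1e^(-3t)cos(4t) - 3c_2e^(-3t)sin(4t) + c_2e^(-3t)cos(4t)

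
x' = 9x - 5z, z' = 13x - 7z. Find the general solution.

Coefficient matrix A = [[9, -5], [13, -7]].
Characteristic polynomial det(A - λI) = λ^2 - 2λ + 2 = 0.
Eigenvalues λ = 1 ± i (complex conjugate pair).
For λ=1+i: an eigenvector is (-1,-2) - i(2,3) = (-1 - 2i, -2 - 3i).
A real fundamental pair from Re and Im of e^((1+i)t)v: X_1 = e^(t)(cos(t)·(-1,-2) + sin(t)·(2,3)), X_2 = e^(t)(sin(t)·(-1,-2) - cos(t)·(2,3)).
General solution: C_1X_1 + C_2X_2.

x(t) = 2C_1e^(t)sin(t) - C_1e^(t)cos(t) - C_2e^(t)sin(t) - 2C_2e^(t)cos(t), z(t) = 3C_1e^(t)sin(t) - 2C_1e^(t)cos(t) - 2C_2e^(t)sin(t) - 3C_2e^(t)cos(t)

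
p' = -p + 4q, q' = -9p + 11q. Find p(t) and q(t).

Coefficient matrix A = [[-1, 4], [-9, 11]].
Characteristic polynomial det(A - λI) = λ^2 - 10λ + 25 = 0.
Single eigenvalue λ = 5 with algebraic multiplicity 2.
Eigenvector v = (-2,-3); generalized eigenvector w with (A-λI)w=v is (-1,-2).
General solution: e^(5t)[K_1·v + K_2·(t·v + w)].

p(t) = -2K_1e^(5t) - 2K_2te^(5t) - K_2e^(5t), q(t) = -3K_1e^(5t) - 3K_2te^(5t) - 2K_2e^(5t)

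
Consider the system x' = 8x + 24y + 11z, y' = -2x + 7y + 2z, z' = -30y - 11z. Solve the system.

Coefficient matrix A = [[8, 24, 11], [-2, 7, 2], [0, -30, -11]].
det(A - λI) = 0 gives eigenvalues λ = 4, 1, -1.
For λ=4: eigenvector (1,-2,4).
For λ=1: eigenvector (1,2,-5).
For λ=-1: eigenvector (-1,-1,3).
General solution: c_1e^(4t)(1,-2,4) + c_2e^(t)(1,2,-5) + c_3e^(-t)(-1,-1,3).

x(t) = c_1e^(4t) + c_2e^(t) - c_3e^(-t), y(t) = -2c_1e^(4t) + 2c_2e^(t) - c_3e^(-t), z(t) = 4c_1e^(4t) - 5c_2e^(t) + 3c_3e^(-t)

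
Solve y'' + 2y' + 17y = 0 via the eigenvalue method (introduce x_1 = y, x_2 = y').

Let x_1 = y, x_2 = y'. Then x_1' = x_2 and x_2' = -17x_1 - 2x_2.
A = [[0,1],[-17,-2]]; det(A-λI) = λ^2 + 2λ + 17.
Eigenvalues λ = -1 ± 4i.

y(t) = c_1e^(-t)cos(4t) + c_2e^(-t)sin(4t)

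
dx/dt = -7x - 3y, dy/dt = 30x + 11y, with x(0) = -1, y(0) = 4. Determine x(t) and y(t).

Coefficient matrix A = [[-7, -3], [30, 11]].
Characteristic polynomial det(A - λI) = λ^2 - 4λ + 13 = 0.
Eigenvalues λ = 2 ± 3i (complex conjugate pair).
For λ=2+3i: an eigenvector is (-1,3) - i(0,-1) = (-1, 3 + i).
A real fundamental pair from Re and Im of e^((2+3i)t)v: X_1 = e^(2t)(cos(3t)·(-1,3) + sin(3t)·(0,-1)), X_2 = e^(2t)(sin(3t)·(-1,3) - cos(3t)·(0,-1)).
General solution: c_1X_1 + c_2X_2.
Applying x(0)=-1, y(0)=4 gives c_1=1, c_2=1.

x(t) = -e^(2t)sin(3t) - e^(2t)cos(3t), y(t) = 2e^(2t)sin(3t) + 4e^(2t)cos(3t)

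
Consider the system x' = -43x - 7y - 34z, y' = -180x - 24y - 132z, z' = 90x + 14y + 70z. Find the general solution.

Coefficient matrix A = [[-43, -7, -34], [-180, -24, -132], [90, 14, 70]].
det(A - λI) = 0 gives eigenvalues λ = 4, -3, 2.
For λ=4: eigenvector (-1,-3,2).
For λ=-3: eigenvector (1,4,-2).
For λ=2: eigenvector (-4,-18,9).
General solution: K_1e^(4t)(-1,-3,2) + K_2e^(-3t)(1,4,-2) + K_3e^(2t)(-4,-18,9).

x(t) = -K_1e^(4t) + K_2e^(-3t) - 4K_3e^(2t), y(t) = -3K_1e^(4t) + 4K_2e^(-3t) - 18K_3e^(2t), z(t) = 2K_1e^(4t) - 2K_2e^(-3t) + 9K_3e^(2t)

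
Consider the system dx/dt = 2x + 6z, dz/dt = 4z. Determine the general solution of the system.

x(t) = K_1e^(2t) + 3K_2e^(4t), z(t) = K_2e^(4t)

Coefficient matrix A = [[2, 6], [0, 4]].
Characteristic polynomial det(A - λI) = λ^2 - 6λ + 8 = 0.
Eigenvalues λ = 2, 4.
For λ=2: (A-λI) row 1 is [0, 6], so an eigenvector is (1, 0).
For λ=4: (A-λI) row 1 is [-2, 6], so an eigenvector is (3, 1).
General solution: K_1e^(2t)(1,0) + K_2e^(4t)(3,1).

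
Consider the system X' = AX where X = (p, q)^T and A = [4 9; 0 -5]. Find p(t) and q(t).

p(t) = -c_1e^(4t) - c_2e^(-5t), q(t) = c_2e^(-5t)

Coefficient matrix A = [[4, 9], [0, -5]].
Characteristic polynomial det(A - λI) = λ^2 + λ - 20 = 0.
Eigenvalues λ = 4, -5.
For λ=4: (A-λI) row 1 is [0, 9], so an eigenvector is (-1, 0).
For λ=-5: (A-λI) row 1 is [9, 9], so an eigenvector is (-1, 1).
General solution: c_1e^(4t)(-1,0) + c_2e^(-5t)(-1,1).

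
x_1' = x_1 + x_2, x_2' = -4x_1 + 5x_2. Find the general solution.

Coefficient matrix A = [[1, 1], [-4, 5]].
Characteristic polynomial det(A - λI) = λ^2 - 6λ + 9 = 0.
Single eigenvalue λ = 3 with algebraic multiplicity 2.
Eigenvector v = (1,2); generalized eigenvector w with (A-λI)w=v is (-1,-1).
General solution: e^(3t)[c_1·v + c_2·(t·v + w)].

x_1(t) = c_1e^(3t) + c_2te^(3t) - c_2e^(3t), x_2(t) = 2c_1e^(3t) + 2c_2te^(3t) - c_2e^(3t)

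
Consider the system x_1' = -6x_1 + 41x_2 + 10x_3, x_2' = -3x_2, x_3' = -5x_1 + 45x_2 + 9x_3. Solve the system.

Coefficient matrix A = [[-6, 41, 10], [0, -3, 0], [-5, 45, 9]].
det(A - λI) = 0 gives eigenvalues λ = 4, -1, -3.
For λ=4: eigenvector (1,0,1).
For λ=-1: eigenvector (-2,0,-1).
For λ=-3: eigenvector (-3,1,-5).
General solution: c_1e^(4t)(1,0,1) + c_2e^(-t)(-2,0,-1) + c_3e^(-3t)(-3,1,-5).

x_1(t) = c_1e^(4t) - 2c_2e^(-t) - 3c_3e^(-3t), x_2(t) = c_3e^(-3t), x_3(t) = c_1e^(4t) - c_2e^(-t) - 5c_3e^(-3t)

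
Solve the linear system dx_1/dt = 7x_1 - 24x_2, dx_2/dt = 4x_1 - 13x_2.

Coefficient matrix A = [[7, -24], [4, -13]].
Characteristic polynomial det(A - λI) = λ^2 + 6λ + 5 = 0.
Eigenvalues λ = -1, -5.
For λ=-1: (A-λI) row 1 is [8, -24], so an eigenvector is (-3, -1).
For λ=-5: (A-λI) row 1 is [12, -24], so an eigenvector is (2, 1).
General solution: C_1e^(-t)(-3,-1) + C_2e^(-5t)(2,1).

x_1(t) = -3C_1e^(-t) + 2C_2e^(-5t), x_2(t) = -C_1e^(-t) + C_2e^(-5t)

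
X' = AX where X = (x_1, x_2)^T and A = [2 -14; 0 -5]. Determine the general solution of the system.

Coefficient matrix A = [[2, -14], [0, -5]].
Characteristic polynomial det(A - λI) = λ^2 + 3λ - 10 = 0.
Eigenvalues λ = 2, -5.
For λ=2: (A-λI) row 1 is [0, -14], so an eigenvector is (-1, 0).
For λ=-5: (A-λI) row 1 is [7, -14], so an eigenvector is (-2, -1).
General solution: C_1e^(2t)(-1,0) + C_2e^(-5t)(-2,-1).

x_1(t) = -C_1e^(2t) - 2C_2e^(-5t), x_2(t) = -C_2e^(-5t)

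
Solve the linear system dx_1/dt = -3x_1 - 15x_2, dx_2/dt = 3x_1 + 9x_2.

x_1(t) = C_1e^(3t)sin(3t) + 2C_1e^(3t)cos(3t) + 2C_2e^(3t)sin(3t) - C_2e^(3t)cos(3t), x_2(t) = -C_1e^(3t)cos(3t) - C_2e^(3t)sin(3t)

Coefficient matrix A = [[-3, -15], [3, 9]].
Characteristic polynomial det(A - λI) = λ^2 - 6λ + 18 = 0.
Eigenvalues λ = 3 ± 3i (complex conjugate pair).
For λ=3+3i: an eigenvector is (2,-1) - i(1,0) = (2 - i, -1).
A real fundamental pair from Re and Im of e^((3+3i)t)v: X_1 = e^(3t)(cos(3t)·(2,-1) + sin(3t)·(1,0)), X_2 = e^(3t)(sin(3t)·(2,-1) - cos(3t)·(1,0)).
General solution: C_1X_1 + C_2X_2.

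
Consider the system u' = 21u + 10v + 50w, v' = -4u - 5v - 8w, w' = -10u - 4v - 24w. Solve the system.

u(t) = -5c_1e^(-3t) + 5c_2e^(-t) - 2c_3e^(-4t), v(t) = 2c_1e^(-3t) - c_2e^(-t), w(t) = 2c_1e^(-3t) - 2c_2e^(-t) + c_3e^(-4t)

Coefficient matrix A = [[21, 10, 50], [-4, -5, -8], [-10, -4, -24]].
det(A - λI) = 0 gives eigenvalues λ = -3, -1, -4.
For λ=-3: eigenvector (-5,2,2).
For λ=-1: eigenvector (5,-1,-2).
For λ=-4: eigenvector (-2,0,1).
General solution: c_1e^(-3t)(-5,2,2) + c_2e^(-t)(5,-1,-2) + c_3e^(-4t)(-2,0,1).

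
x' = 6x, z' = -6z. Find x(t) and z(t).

x(t) = K_2e^(6t), z(t) = -K_1e^(-6t)

Coefficient matrix A = [[6, 0], [0, -6]].
Characteristic polynomial det(A - λI) = λ^2 - 36 = 0.
Eigenvalues λ = -6, 6.
For λ=-6: (A-λI) row 1 is [12, 0], so an eigenvector is (0, -1).
For λ=6: (A-λI) row 2 is [0, -12], so an eigenvector is (1, 0).
General solution: K_1e^(-6t)(0,-1) + K_2e^(6t)(1,0).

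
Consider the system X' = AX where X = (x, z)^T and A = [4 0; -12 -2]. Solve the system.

x(t) = C_2e^(4t), z(t) = C_1e^(-2t) - 2C_2e^(4t)

Coefficient matrix A = [[4, 0], [-12, -2]].
Characteristic polynomial det(A - λI) = λ^2 - 2λ - 8 = 0.
Eigenvalues λ = -2, 4.
For λ=-2: (A-λI) row 1 is [6, 0], so an eigenvector is (0, 1).
For λ=4: (A-λI) row 2 is [-12, -6], so an eigenvector is (1, -2).
General solution: C_1e^(-2t)(0,1) + C_2e^(4t)(1,-2).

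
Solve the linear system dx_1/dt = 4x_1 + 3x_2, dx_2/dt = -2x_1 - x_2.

x_1(t) = -3c_1e^(2t) - c_2e^(t), x_2(t) = 2c_1e^(2t) + c_2e^(t)

Coefficient matrix A = [[4, 3], [-2, -1]].
Characteristic polynomial det(A - λI) = λ^2 - 3λ + 2 = 0.
Eigenvalues λ = 2, 1.
For λ=2: (A-λI) row 1 is [2, 3], so an eigenvector is (-3, 2).
For λ=1: (A-λI) row 1 is [3, 3], so an eigenvector is (-1, 1).
General solution: c_1e^(2t)(-3,2) + c_2e^(t)(-1,1).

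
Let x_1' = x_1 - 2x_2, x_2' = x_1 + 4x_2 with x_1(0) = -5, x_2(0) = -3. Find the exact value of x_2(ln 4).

A = [[1,-2],[1,4]]; eigenvalues λ = 3, 2.
Eigenvectors: (1,-1) for λ=3, (-2,1) for λ=2.
From the initial condition, c_1 = 11, c_2 = 8.
x_2(ln 4) = (11)(4^3)(-1) + (8)(4^2)(1) = -576.

-576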